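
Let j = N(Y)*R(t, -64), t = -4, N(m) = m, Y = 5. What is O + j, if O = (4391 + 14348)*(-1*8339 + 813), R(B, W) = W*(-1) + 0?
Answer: -141029394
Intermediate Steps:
R(B, W) = -W (R(B, W) = -W + 0 = -W)
j = 320 (j = 5*(-1*(-64)) = 5*64 = 320)
O = -141029714 (O = 18739*(-8339 + 813) = 18739*(-7526) = -141029714)
O + j = -141029714 + 320 = -141029394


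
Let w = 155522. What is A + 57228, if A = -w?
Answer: -98294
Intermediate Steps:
A = -155522 (A = -1*155522 = -155522)
A + 57228 = -155522 + 57228 = -98294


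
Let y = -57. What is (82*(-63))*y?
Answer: 294462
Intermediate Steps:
(82*(-63))*y = (82*(-63))*(-57) = -5166*(-57) = 294462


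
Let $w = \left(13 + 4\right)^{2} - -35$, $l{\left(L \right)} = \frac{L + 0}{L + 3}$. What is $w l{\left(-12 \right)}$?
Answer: $432$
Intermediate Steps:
$l{\left(L \right)} = \frac{L}{3 + L}$
$w = 324$ ($w = 17^{2} + 35 = 289 + 35 = 324$)
$w l{\left(-12 \right)} = 324 \left(- \frac{12}{3 - 12}\right) = 324 \left(- \frac{12}{-9}\right) = 324 \left(\left(-12\right) \left(- \frac{1}{9}\right)\right) = 324 \cdot \frac{4}{3} = 432$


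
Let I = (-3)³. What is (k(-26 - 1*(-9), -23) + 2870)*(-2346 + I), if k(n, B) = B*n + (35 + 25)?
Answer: -7880733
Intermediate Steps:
I = -27
k(n, B) = 60 + B*n (k(n, B) = B*n + 60 = 60 + B*n)
(k(-26 - 1*(-9), -23) + 2870)*(-2346 + I) = ((60 - 23*(-26 - 1*(-9))) + 2870)*(-2346 - 27) = ((60 - 23*(-26 + 9)) + 2870)*(-2373) = ((60 - 23*(-17)) + 2870)*(-2373) = ((60 + 391) + 2870)*(-2373) = (451 + 2870)*(-2373) = 3321*(-2373) = -7880733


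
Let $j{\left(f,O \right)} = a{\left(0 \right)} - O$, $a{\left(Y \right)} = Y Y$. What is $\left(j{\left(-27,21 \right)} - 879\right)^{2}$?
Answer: $810000$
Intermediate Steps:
$a{\left(Y \right)} = Y^{2}$
$j{\left(f,O \right)} = - O$ ($j{\left(f,O \right)} = 0^{2} - O = 0 - O = - O$)
$\left(j{\left(-27,21 \right)} - 879\right)^{2} = \left(\left(-1\right) 21 - 879\right)^{2} = \left(-21 - 879\right)^{2} = \left(-900\right)^{2} = 810000$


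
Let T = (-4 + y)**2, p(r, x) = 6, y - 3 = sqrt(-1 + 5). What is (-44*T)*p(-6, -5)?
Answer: -264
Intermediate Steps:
y = 5 (y = 3 + sqrt(-1 + 5) = 3 + sqrt(4) = 3 + 2 = 5)
T = 1 (T = (-4 + 5)**2 = 1**2 = 1)
(-44*T)*p(-6, -5) = -44*1*6 = -44*6 = -264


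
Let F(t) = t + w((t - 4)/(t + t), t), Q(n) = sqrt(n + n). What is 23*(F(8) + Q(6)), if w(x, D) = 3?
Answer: 253 + 46*sqrt(3) ≈ 332.67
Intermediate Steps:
Q(n) = sqrt(2)*sqrt(n) (Q(n) = sqrt(2*n) = sqrt(2)*sqrt(n))
F(t) = 3 + t (F(t) = t + 3 = 3 + t)
23*(F(8) + Q(6)) = 23*((3 + 8) + sqrt(2)*sqrt(6)) = 23*(11 + 2*sqrt(3)) = 253 + 46*sqrt(3)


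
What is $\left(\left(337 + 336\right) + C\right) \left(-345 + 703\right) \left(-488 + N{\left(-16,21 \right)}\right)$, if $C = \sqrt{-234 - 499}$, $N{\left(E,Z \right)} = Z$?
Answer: $-112516178 - 167186 i \sqrt{733} \approx -1.1252 \cdot 10^{8} - 4.5264 \cdot 10^{6} i$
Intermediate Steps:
$C = i \sqrt{733}$ ($C = \sqrt{-733} = i \sqrt{733} \approx 27.074 i$)
$\left(\left(337 + 336\right) + C\right) \left(-345 + 703\right) \left(-488 + N{\left(-16,21 \right)}\right) = \left(\left(337 + 336\right) + i \sqrt{733}\right) \left(-345 + 703\right) \left(-488 + 21\right) = \left(673 + i \sqrt{733}\right) 358 \left(-467\right) = \left(673 + i \sqrt{733}\right) \left(-167186\right) = -112516178 - 167186 i \sqrt{733}$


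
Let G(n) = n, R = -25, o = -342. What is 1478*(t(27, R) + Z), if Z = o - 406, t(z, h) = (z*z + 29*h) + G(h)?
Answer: -1136582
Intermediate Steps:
t(z, h) = z² + 30*h (t(z, h) = (z*z + 29*h) + h = (z² + 29*h) + h = z² + 30*h)
Z = -748 (Z = -342 - 406 = -748)
1478*(t(27, R) + Z) = 1478*((27² + 30*(-25)) - 748) = 1478*((729 - 750) - 748) = 1478*(-21 - 748) = 1478*(-769) = -1136582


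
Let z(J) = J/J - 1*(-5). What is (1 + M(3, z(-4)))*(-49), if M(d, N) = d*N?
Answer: -931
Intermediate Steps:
z(J) = 6 (z(J) = 1 + 5 = 6)
M(d, N) = N*d
(1 + M(3, z(-4)))*(-49) = (1 + 6*3)*(-49) = (1 + 18)*(-49) = 19*(-49) = -931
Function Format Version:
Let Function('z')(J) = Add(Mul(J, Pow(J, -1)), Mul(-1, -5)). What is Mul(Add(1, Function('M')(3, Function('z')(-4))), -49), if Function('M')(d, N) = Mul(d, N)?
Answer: -931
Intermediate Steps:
Function('z')(J) = 6 (Function('z')(J) = Add(1, 5) = 6)
Function('M')(d, N) = Mul(N, d)
Mul(Add(1, Function('M')(3, Function('z')(-4))), -49) = Mul(Add(1, Mul(6, 3)), -49) = Mul(Add(1, 18), -49) = Mul(19, -49) = -931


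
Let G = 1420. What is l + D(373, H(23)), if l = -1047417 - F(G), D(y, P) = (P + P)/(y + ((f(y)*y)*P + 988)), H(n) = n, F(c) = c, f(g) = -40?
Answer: -358491437809/341799 ≈ -1.0488e+6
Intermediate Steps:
D(y, P) = 2*P/(988 + y - 40*P*y) (D(y, P) = (P + P)/(y + ((-40*y)*P + 988)) = (2*P)/(y + (-40*P*y + 988)) = (2*P)/(y + (988 - 40*P*y)) = (2*P)/(988 + y - 40*P*y) = 2*P/(988 + y - 40*P*y))
l = -1048837 (l = -1047417 - 1*1420 = -1047417 - 1420 = -1048837)
l + D(373, H(23)) = -1048837 + 2*23/(988 + 373 - 40*23*373) = -1048837 + 2*23/(988 + 373 - 343160) = -1048837 + 2*23/(-341799) = -1048837 + 2*23*(-1/341799) = -1048837 - 46/341799 = -358491437809/341799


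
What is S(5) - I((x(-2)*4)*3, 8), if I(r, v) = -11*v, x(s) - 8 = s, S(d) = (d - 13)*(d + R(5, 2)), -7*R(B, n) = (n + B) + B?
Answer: 432/7 ≈ 61.714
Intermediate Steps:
R(B, n) = -2*B/7 - n/7 (R(B, n) = -((n + B) + B)/7 = -((B + n) + B)/7 = -(n + 2*B)/7 = -2*B/7 - n/7)
S(d) = (-13 + d)*(-12/7 + d) (S(d) = (d - 13)*(d + (-2/7*5 - ⅐*2)) = (-13 + d)*(d + (-10/7 - 2/7)) = (-13 + d)*(d - 12/7) = (-13 + d)*(-12/7 + d))
x(s) = 8 + s
S(5) - I((x(-2)*4)*3, 8) = (156/7 + 5² - 103/7*5) - (-11)*8 = (156/7 + 25 - 515/7) - 1*(-88) = -184/7 + 88 = 432/7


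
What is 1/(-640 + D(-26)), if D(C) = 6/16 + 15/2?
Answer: -8/5057 ≈ -0.0015820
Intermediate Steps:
D(C) = 63/8 (D(C) = 6*(1/16) + 15*(½) = 3/8 + 15/2 = 63/8)
1/(-640 + D(-26)) = 1/(-640 + 63/8) = 1/(-5057/8) = -8/5057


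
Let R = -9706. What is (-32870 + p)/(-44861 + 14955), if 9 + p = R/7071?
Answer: 232497115/211465326 ≈ 1.0995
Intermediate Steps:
p = -73345/7071 (p = -9 - 9706/7071 = -73345/7071 ≈ -10.373)
(-32870 + p)/(-44861 + 14955) = (-32870 - 73345/7071)/(-44861 + 14955) = -232497115/7071/(-29906) = -232497115/7071*(-1/29906) = 232497115/211465326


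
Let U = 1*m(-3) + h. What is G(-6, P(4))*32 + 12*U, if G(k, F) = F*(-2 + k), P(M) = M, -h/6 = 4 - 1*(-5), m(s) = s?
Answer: -1708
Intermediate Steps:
h = -54 (h = -6*(4 - 1*(-5)) = -6*(4 + 5) = -6*9 = -54)
U = -57 (U = 1*(-3) - 54 = -3 - 54 = -57)
G(-6, P(4))*32 + 12*U = (4*(-2 - 6))*32 + 12*(-57) = (4*(-8))*32 - 684 = -32*32 - 684 = -1024 - 684 = -1708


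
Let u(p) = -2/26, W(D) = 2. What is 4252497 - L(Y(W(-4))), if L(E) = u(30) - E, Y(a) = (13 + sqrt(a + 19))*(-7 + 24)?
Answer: 55285335/13 + 17*sqrt(21) ≈ 4.2528e+6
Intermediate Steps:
u(p) = -1/13 (u(p) = -2*1/26 = -1/13)
Y(a) = 221 + 17*sqrt(19 + a) (Y(a) = (13 + sqrt(19 + a))*17 = 221 + 17*sqrt(19 + a))
L(E) = -1/13 - E
4252497 - L(Y(W(-4))) = 4252497 - (-1/13 - (221 + 17*sqrt(19 + 2))) = 4252497 - (-1/13 - (221 + 17*sqrt(21))) = 4252497 - (-1/13 + (-221 - 17*sqrt(21))) = 4252497 - (-2874/13 - 17*sqrt(21)) = 4252497 + (2874/13 + 17*sqrt(21)) = 55285335/13 + 17*sqrt(21)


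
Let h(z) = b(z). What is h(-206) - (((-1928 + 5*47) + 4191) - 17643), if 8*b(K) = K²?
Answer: 40899/2 ≈ 20450.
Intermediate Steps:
b(K) = K²/8
h(z) = z²/8
h(-206) - (((-1928 + 5*47) + 4191) - 17643) = (⅛)*(-206)² - (((-1928 + 5*47) + 4191) - 17643) = (⅛)*42436 - (((-1928 + 235) + 4191) - 17643) = 10609/2 - ((-1693 + 4191) - 17643) = 10609/2 - (2498 - 17643) = 10609/2 - 1*(-15145) = 10609/2 + 15145 = 40899/2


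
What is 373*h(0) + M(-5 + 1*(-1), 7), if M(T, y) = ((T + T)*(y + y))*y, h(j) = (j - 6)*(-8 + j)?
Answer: 16728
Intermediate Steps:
h(j) = (-8 + j)*(-6 + j) (h(j) = (-6 + j)*(-8 + j) = (-8 + j)*(-6 + j))
M(T, y) = 4*T*y² (M(T, y) = ((2*T)*(2*y))*y = (4*T*y)*y = 4*T*y²)
373*h(0) + M(-5 + 1*(-1), 7) = 373*(48 + 0² - 14*0) + 4*(-5 + 1*(-1))*7² = 373*(48 + 0 + 0) + 4*(-5 - 1)*49 = 373*48 + 4*(-6)*49 = 17904 - 1176 = 16728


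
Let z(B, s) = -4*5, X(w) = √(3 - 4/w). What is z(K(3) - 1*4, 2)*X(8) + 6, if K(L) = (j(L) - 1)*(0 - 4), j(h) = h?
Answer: 6 - 10*√10 ≈ -25.623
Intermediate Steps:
K(L) = 4 - 4*L (K(L) = (L - 1)*(0 - 4) = (-1 + L)*(-4) = 4 - 4*L)
z(B, s) = -20
z(K(3) - 1*4, 2)*X(8) + 6 = -20*√(3 - 4/8) + 6 = -20*√(3 - 4*⅛) + 6 = -20*√(3 - ½) + 6 = -10*√10 + 6 = 6 - 10*√10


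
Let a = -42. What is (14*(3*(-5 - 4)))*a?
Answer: 15876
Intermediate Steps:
(14*(3*(-5 - 4)))*a = (14*(3*(-5 - 4)))*(-42) = (14*(3*(-9)))*(-42) = (14*(-27))*(-42) = -378*(-42) = 15876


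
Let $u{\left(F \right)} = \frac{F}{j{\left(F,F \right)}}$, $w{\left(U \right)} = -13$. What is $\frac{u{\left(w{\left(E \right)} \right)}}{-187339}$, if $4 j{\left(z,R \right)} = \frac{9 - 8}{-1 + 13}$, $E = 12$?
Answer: $\frac{624}{187339} \approx 0.0033309$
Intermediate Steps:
$j{\left(z,R \right)} = \frac{1}{48}$ ($j{\left(z,R \right)} = \frac{\left(9 - 8\right) \frac{1}{-1 + 13}}{4} = \frac{1 \cdot \frac{1}{12}}{4} = \frac{1}{4} \cdot \frac{1}{12} = \frac{1}{48}$)
$u{\left(F \right)} = 48 F$ ($u{\left(F \right)} = F \frac{1}{\frac{1}{48}} = F 48 = 48 F$)
$\frac{u{\left(w{\left(E \right)} \right)}}{-187339} = \frac{48 \left(-13\right)}{-187339} = \left(-624\right) \left(- \frac{1}{187339}\right) = \frac{624}{187339}$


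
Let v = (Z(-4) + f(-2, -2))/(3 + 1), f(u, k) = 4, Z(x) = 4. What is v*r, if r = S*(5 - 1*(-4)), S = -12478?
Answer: -224604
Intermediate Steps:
v = 2 (v = (4 + 4)/(3 + 1) = 8/4 = 8*(¼) = 2)
r = -112302 (r = -12478*(5 - 1*(-4)) = -12478*(5 + 4) = -12478*9 = -112302)
v*r = 2*(-112302) = -224604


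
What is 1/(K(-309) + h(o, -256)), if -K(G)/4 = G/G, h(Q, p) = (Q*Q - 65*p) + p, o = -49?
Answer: 1/18781 ≈ 5.3245e-5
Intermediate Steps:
h(Q, p) = Q**2 - 64*p (h(Q, p) = (Q**2 - 65*p) + p = Q**2 - 64*p)
K(G) = -4 (K(G) = -4*G/G = -4*1 = -4)
1/(K(-309) + h(o, -256)) = 1/(-4 + ((-49)**2 - 64*(-256))) = 1/(-4 + (2401 + 16384)) = 1/(-4 + 18785) = 1/18781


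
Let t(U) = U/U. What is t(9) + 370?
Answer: 371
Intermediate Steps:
t(U) = 1
t(9) + 370 = 1 + 370 = 371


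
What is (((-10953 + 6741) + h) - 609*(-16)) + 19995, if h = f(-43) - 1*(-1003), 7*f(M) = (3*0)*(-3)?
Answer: 26530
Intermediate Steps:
f(M) = 0 (f(M) = ((3*0)*(-3))/7 = (0*(-3))/7 = (⅐)*0 = 0)
h = 1003 (h = 0 - 1*(-1003) = 0 + 1003 = 1003)
(((-10953 + 6741) + h) - 609*(-16)) + 19995 = (((-10953 + 6741) + 1003) - 609*(-16)) + 19995 = ((-4212 + 1003) + 9744) + 19995 = (-3209 + 9744) + 19995 = 6535 + 19995 = 26530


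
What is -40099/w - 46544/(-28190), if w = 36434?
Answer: 282696643/513537230 ≈ 0.55049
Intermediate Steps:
-40099/w - 46544/(-28190) = -40099/36434 - 46544/(-28190) = -40099*1/36434 - 46544*(-1/28190) = -40099/36434 + 23272/14095 = 282696643/513537230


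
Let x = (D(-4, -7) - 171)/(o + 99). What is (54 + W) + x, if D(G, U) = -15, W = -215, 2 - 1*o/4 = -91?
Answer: -25339/157 ≈ -161.40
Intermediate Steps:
o = 372 (o = 8 - 4*(-91) = 8 + 364 = 372)
x = -62/157 (x = (-15 - 171)/(372 + 99) = -186/471 = -186*1/471 = -62/157 ≈ -0.39490)
(54 + W) + x = (54 - 215) - 62/157 = -161 - 62/157 = -25339/157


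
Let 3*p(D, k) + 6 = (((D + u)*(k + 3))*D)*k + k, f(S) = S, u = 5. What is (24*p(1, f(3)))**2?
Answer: 705600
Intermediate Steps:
p(D, k) = -2 + k/3 + D*k*(3 + k)*(5 + D)/3 (p(D, k) = -2 + ((((D + 5)*(k + 3))*D)*k + k)/3 = -2 + ((((5 + D)*(3 + k))*D)*k + k)/3 = -2 + ((((3 + k)*(5 + D))*D)*k + k)/3 = -2 + ((D*(3 + k)*(5 + D))*k + k)/3 = -2 + (D*k*(3 + k)*(5 + D) + k)/3 = -2 + (k + D*k*(3 + k)*(5 + D))/3 = -2 + (k/3 + D*k*(3 + k)*(5 + D)/3) = -2 + k/3 + D*k*(3 + k)*(5 + D)/3)
(24*p(1, f(3)))**2 = (24*(-2 + (1/3)*3 + 3*1**2 + 5*1*3 + (1/3)*1**2*3**2 + (5/3)*1*3**2))**2 = (24*(-2 + 1 + 3*1 + 15 + (1/3)*1*9 + (5/3)*1*9))**2 = (24*(-2 + 1 + 3 + 15 + 3 + 15))**2 = (24*35)**2 = 840**2 = 705600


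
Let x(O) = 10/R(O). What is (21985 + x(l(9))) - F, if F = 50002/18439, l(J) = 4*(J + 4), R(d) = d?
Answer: 10538708933/479414 ≈ 21982.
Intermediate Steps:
l(J) = 16 + 4*J (l(J) = 4*(4 + J) = 16 + 4*J)
x(O) = 10/O
F = 50002/18439 (F = 50002*(1/18439) = 50002/18439 ≈ 2.7118)
(21985 + x(l(9))) - F = (21985 + 10/(16 + 4*9)) - 1*50002/18439 = (21985 + 10/(16 + 36)) - 50002/18439 = (21985 + 10/52) - 50002/18439 = (21985 + 10*(1/52)) - 50002/18439 = (21985 + 5/26) - 50002/18439 = 571615/26 - 50002/18439 = 10538708933/479414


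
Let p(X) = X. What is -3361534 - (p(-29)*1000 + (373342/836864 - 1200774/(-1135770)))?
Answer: -263960424345969633/79207085440 ≈ -3.3325e+6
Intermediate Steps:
-3361534 - (p(-29)*1000 + (373342/836864 - 1200774/(-1135770))) = -3361534 - (-29*1000 + (373342/836864 - 1200774/(-1135770))) = -3361534 - (-29000 + (373342*(1/836864) - 1200774*(-1/1135770))) = -3361534 - (-29000 + (186671/418432 + 200129/189295)) = -3361534 - (-29000 + 119076264673/79207085440) = -3361534 - 1*(-2296886401495327/79207085440) = -3361534 + 2296886401495327/79207085440 = -263960424345969633/79207085440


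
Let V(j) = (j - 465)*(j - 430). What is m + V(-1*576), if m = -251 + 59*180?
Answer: 1057615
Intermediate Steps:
V(j) = (-465 + j)*(-430 + j)
m = 10369 (m = -251 + 10620 = 10369)
m + V(-1*576) = 10369 + (199950 + (-1*576)² - (-895)*576) = 10369 + (199950 + (-576)² - 895*(-576)) = 10369 + (199950 + 331776 + 515520) = 10369 + 1047246 = 1057615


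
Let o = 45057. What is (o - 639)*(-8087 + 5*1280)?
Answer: -74933166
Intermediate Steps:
(o - 639)*(-8087 + 5*1280) = (45057 - 639)*(-8087 + 5*1280) = 44418*(-8087 + 6400) = 44418*(-1687) = -74933166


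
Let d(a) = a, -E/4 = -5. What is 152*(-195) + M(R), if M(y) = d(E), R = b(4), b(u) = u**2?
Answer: -29620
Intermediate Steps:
E = 20 (E = -4*(-5) = 20)
R = 16 (R = 4**2 = 16)
M(y) = 20
152*(-195) + M(R) = 152*(-195) + 20 = -29640 + 20 = -29620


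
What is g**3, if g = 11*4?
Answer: 85184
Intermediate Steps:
g = 44
g**3 = 44**3 = 85184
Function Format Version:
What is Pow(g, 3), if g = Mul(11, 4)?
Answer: 85184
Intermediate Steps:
g = 44
Pow(g, 3) = Pow(44, 3) = 85184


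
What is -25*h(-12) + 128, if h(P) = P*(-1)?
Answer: -172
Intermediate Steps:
h(P) = -P
-25*h(-12) + 128 = -(-25)*(-12) + 128 = -25*12 + 128 = -300 + 128 = -172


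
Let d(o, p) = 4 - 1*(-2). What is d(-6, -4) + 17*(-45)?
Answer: -759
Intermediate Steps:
d(o, p) = 6 (d(o, p) = 4 + 2 = 6)
d(-6, -4) + 17*(-45) = 6 + 17*(-45) = 6 - 765 = -759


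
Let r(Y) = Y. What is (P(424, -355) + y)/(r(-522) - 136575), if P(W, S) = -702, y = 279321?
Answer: -92873/45699 ≈ -2.0323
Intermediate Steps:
(P(424, -355) + y)/(r(-522) - 136575) = (-702 + 279321)/(-522 - 136575) = 278619/(-137097) = 278619*(-1/137097) = -92873/45699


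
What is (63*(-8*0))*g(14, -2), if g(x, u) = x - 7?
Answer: 0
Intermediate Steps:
g(x, u) = -7 + x
(63*(-8*0))*g(14, -2) = (63*(-8*0))*(-7 + 14) = (63*0)*7 = 0*7 = 0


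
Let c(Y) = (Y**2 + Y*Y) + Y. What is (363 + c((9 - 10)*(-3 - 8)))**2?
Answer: 379456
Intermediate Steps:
c(Y) = Y + 2*Y**2 (c(Y) = (Y**2 + Y**2) + Y = 2*Y**2 + Y = Y + 2*Y**2)
(363 + c((9 - 10)*(-3 - 8)))**2 = (363 + ((9 - 10)*(-3 - 8))*(1 + 2*((9 - 10)*(-3 - 8))))**2 = (363 + (-1*(-11))*(1 + 2*(-1*(-11))))**2 = (363 + 11*(1 + 2*11))**2 = (363 + 11*(1 + 22))**2 = (363 + 11*23)**2 = (363 + 253)**2 = 616**2 = 379456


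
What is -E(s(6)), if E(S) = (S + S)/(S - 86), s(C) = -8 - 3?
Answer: -22/97 ≈ -0.22680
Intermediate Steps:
s(C) = -11
E(S) = 2*S/(-86 + S) (E(S) = (2*S)/(-86 + S) = 2*S/(-86 + S))
-E(s(6)) = -2*(-11)/(-86 - 11) = -2*(-11)/(-97) = -2*(-11)*(-1)/97 = -1*22/97 = -22/97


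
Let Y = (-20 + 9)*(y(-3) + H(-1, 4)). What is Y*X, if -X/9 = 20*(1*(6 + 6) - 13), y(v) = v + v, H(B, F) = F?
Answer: 3960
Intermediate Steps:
y(v) = 2*v
X = 180 (X = -180*(1*(6 + 6) - 13) = -180*(1*12 - 13) = -180*(12 - 13) = -180*(-1) = -9*(-20) = 180)
Y = 22 (Y = (-20 + 9)*(2*(-3) + 4) = -11*(-6 + 4) = -11*(-2) = 22)
Y*X = 22*180 = 3960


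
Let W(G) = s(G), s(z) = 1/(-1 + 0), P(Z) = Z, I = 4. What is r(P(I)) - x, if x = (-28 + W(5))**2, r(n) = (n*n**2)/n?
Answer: -825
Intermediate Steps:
r(n) = n**2 (r(n) = n**3/n = n**2)
s(z) = -1 (s(z) = 1/(-1) = -1)
W(G) = -1
x = 841 (x = (-28 - 1)**2 = (-29)**2 = 841)
r(P(I)) - x = 4**2 - 1*841 = 16 - 841 = -825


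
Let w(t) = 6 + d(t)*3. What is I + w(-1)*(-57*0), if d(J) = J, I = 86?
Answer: 86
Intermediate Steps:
w(t) = 6 + 3*t (w(t) = 6 + t*3 = 6 + 3*t)
I + w(-1)*(-57*0) = 86 + (6 + 3*(-1))*(-57*0) = 86 + (6 - 3)*0 = 86 + 3*0 = 86 + 0 = 86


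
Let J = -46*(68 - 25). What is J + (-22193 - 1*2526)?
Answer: -26697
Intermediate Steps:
J = -1978 (J = -46*43 = -1978)
J + (-22193 - 1*2526) = -1978 + (-22193 - 1*2526) = -1978 + (-22193 - 2526) = -1978 - 24719 = -26697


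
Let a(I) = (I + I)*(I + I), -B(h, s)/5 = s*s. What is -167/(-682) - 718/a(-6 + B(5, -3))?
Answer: 155974/886941 ≈ 0.17586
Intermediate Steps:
B(h, s) = -5*s² (B(h, s) = -5*s*s = -5*s²)
a(I) = 4*I² (a(I) = (2*I)*(2*I) = 4*I²)
-167/(-682) - 718/a(-6 + B(5, -3)) = -167/(-682) - 718*1/(4*(-6 - 5*(-3)²)²) = -167*(-1/682) - 718*1/(4*(-6 - 5*9)²) = 167/682 - 718*1/(4*(-6 - 45)²) = 167/682 - 718/(4*(-51)²) = 167/682 - 718/(4*2601) = 167/682 - 718/10404 = 167/682 - 718*1/10404 = 167/682 - 359/5202 = 155974/886941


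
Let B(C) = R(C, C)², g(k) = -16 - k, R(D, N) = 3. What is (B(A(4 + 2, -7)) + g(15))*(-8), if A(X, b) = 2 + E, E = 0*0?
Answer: 176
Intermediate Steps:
E = 0
A(X, b) = 2 (A(X, b) = 2 + 0 = 2)
B(C) = 9 (B(C) = 3² = 9)
(B(A(4 + 2, -7)) + g(15))*(-8) = (9 + (-16 - 1*15))*(-8) = (9 + (-16 - 15))*(-8) = (9 - 31)*(-8) = -22*(-8) = 176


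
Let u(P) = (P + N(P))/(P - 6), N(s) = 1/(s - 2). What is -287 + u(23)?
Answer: -101975/357 ≈ -285.64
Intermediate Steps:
N(s) = 1/(-2 + s)
u(P) = (P + 1/(-2 + P))/(-6 + P) (u(P) = (P + 1/(-2 + P))/(P - 6) = (P + 1/(-2 + P))/(-6 + P))
-287 + u(23) = -287 + (1 + 23*(-2 + 23))/((-6 + 23)*(-2 + 23)) = -287 + (1 + 23*21)/(17*21) = -287 + (1/17)*(1/21)*(1 + 483) = -287 + (1/17)*(1/21)*484 = -287 + 484/357 = -101975/357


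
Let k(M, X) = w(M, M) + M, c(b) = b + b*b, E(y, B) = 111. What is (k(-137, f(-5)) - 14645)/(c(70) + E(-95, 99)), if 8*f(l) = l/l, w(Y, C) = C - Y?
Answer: -14782/5081 ≈ -2.9093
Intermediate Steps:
c(b) = b + b²
f(l) = ⅛ (f(l) = (l/l)/8 = (⅛)*1 = ⅛)
k(M, X) = M (k(M, X) = (M - M) + M = 0 + M = M)
(k(-137, f(-5)) - 14645)/(c(70) + E(-95, 99)) = (-137 - 14645)/(70*(1 + 70) + 111) = -14782/(70*71 + 111) = -14782/(4970 + 111) = -14782/5081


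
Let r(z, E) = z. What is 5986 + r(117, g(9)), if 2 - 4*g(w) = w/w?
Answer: 6103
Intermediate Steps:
g(w) = 1/4 (g(w) = 1/2 - w/(4*w) = 1/2 - 1/4*1 = 1/2 - 1/4 = 1/4)
5986 + r(117, g(9)) = 5986 + 117 = 6103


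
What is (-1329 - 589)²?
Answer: 3678724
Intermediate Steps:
(-1329 - 589)² = (-1918)² = 3678724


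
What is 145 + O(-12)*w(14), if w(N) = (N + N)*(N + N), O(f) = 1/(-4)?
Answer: -51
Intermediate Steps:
O(f) = -¼
w(N) = 4*N² (w(N) = (2*N)*(2*N) = 4*N²)
145 + O(-12)*w(14) = 145 - 14² = 145 - 196 = -51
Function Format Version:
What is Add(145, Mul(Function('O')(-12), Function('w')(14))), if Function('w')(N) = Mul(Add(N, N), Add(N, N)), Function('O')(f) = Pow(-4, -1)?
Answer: -51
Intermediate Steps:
Function('O')(f) = Rational(-1, 4)
Function('w')(N) = Mul(4, Pow(N, 2)) (Function('w')(N) = Mul(Mul(2, N), Mul(2, N)) = Mul(4, Pow(N, 2)))
Add(145, Mul(Function('O')(-12), Function('w')(14))) = Add(145, Mul(Rational(-1, 4), Mul(4, Pow(14, 2)))) = Add(145, Mul(Rational(-1, 4), Mul(4, 196))) = Add(145, Mul(Rational(-1, 4), 784)) = Add(145, -196) = -51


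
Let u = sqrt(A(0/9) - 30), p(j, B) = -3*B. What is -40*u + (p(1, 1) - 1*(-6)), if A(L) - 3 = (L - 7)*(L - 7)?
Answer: 3 - 40*sqrt(22) ≈ -184.62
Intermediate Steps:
A(L) = 3 + (-7 + L)**2 (A(L) = 3 + (L - 7)*(L - 7) = 3 + (-7 + L)*(-7 + L) = 3 + (-7 + L)**2)
u = sqrt(22) (u = sqrt((3 + (-7 + 0/9)**2) - 30) = sqrt((3 + (-7 + 0*(1/9))**2) - 30) = sqrt((3 + (-7 + 0)**2) - 30) = sqrt((3 + (-7)**2) - 30) = sqrt((3 + 49) - 30) = sqrt(52 - 30) = sqrt(22) ≈ 4.6904)
-40*u + (p(1, 1) - 1*(-6)) = -40*sqrt(22) + (-3*1 - 1*(-6)) = -40*sqrt(22) + (-3 + 6) = -40*sqrt(22) + 3 = 3 - 40*sqrt(22)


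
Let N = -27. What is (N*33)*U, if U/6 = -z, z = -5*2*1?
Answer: -53460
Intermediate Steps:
z = -10 (z = -10*1 = -10)
U = 60 (U = 6*(-1*(-10)) = 6*10 = 60)
(N*33)*U = -27*33*60 = -891*60 = -53460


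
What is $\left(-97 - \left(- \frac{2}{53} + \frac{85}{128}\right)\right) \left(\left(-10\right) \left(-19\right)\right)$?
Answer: $- \frac{62918215}{3392} \approx -18549.0$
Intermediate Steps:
$\left(-97 - \left(- \frac{2}{53} + \frac{85}{128}\right)\right) \left(\left(-10\right) \left(-19\right)\right) = \left(-97 - \frac{4249}{6784}\right) 190 = \left(- \frac{662297}{6784}\right) 190 = - \frac{62918215}{3392}$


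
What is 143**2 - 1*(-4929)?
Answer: 25378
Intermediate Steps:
143**2 - 1*(-4929) = 20449 + 4929 = 25378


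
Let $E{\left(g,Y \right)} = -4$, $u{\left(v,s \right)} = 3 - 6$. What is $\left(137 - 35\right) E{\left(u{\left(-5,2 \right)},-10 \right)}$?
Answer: $-408$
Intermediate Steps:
$u{\left(v,s \right)} = -3$ ($u{\left(v,s \right)} = 3 - 6 = -3$)
$\left(137 - 35\right) E{\left(u{\left(-5,2 \right)},-10 \right)} = \left(137 - 35\right) \left(-4\right) = 102 \left(-4\right) = -408$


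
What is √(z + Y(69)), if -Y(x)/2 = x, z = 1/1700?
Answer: I*√3988183/170 ≈ 11.747*I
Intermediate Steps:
z = 1/1700 ≈ 0.00058824
Y(x) = -2*x
√(z + Y(69)) = √(1/1700 - 2*69) = √(1/1700 - 138) = √(-234599/1700) = I*√3988183/170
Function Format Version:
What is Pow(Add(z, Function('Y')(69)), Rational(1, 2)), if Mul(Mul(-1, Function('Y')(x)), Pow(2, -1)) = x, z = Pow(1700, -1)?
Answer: Mul(Rational(1, 170), I, Pow(3988183, Rational(1, 2))) ≈ Mul(11.747, I)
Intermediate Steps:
z = Rational(1, 1700) ≈ 0.00058824
Function('Y')(x) = Mul(-2, x)
Pow(Add(z, Function('Y')(69)), Rational(1, 2)) = Pow(Add(Rational(1, 1700), Mul(-2, 69)), Rational(1, 2)) = Pow(Add(Rational(1, 1700), -138), Rational(1, 2)) = Pow(Rational(-234599, 1700), Rational(1, 2)) = Mul(Rational(1, 170), I, Pow(3988183, Rational(1, 2)))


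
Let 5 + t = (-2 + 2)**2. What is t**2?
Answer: 25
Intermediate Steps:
t = -5 (t = -5 + (-2 + 2)**2 = -5 + 0**2 = -5 + 0 = -5)
t**2 = (-5)**2 = 25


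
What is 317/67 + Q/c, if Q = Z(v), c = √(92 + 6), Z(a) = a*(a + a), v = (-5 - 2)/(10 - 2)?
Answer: 317/67 + 7*√2/64 ≈ 4.8860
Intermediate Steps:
v = -7/8 ≈ -0.87500
Z(a) = 2*a² (Z(a) = a*(2*a) = 2*a²)
c = 7*√2 (c = √98 = 7*√2 ≈ 9.8995)
Q = 49/32 (Q = 2*(-7/8)² = 2*(49/64) = 49/32 ≈ 1.5313)
317/67 + Q/c = 317/67 + 49/(32*((7*√2))) = 317*(1/67) + 49*(√2/14)/32 = 317/67 + 7*√2/64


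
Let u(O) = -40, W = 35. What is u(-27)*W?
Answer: -1400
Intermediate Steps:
u(-27)*W = -40*35 = -1400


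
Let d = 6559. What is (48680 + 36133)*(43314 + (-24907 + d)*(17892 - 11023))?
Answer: -10685513368674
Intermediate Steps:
(48680 + 36133)*(43314 + (-24907 + d)*(17892 - 11023)) = (48680 + 36133)*(43314 + (-24907 + 6559)*(17892 - 11023)) = 84813*(43314 - 18348*6869) = 84813*(43314 - 126032412) = 84813*(-125989098) = -10685513368674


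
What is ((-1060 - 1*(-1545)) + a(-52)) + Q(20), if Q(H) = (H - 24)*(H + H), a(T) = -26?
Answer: 299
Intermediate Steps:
Q(H) = 2*H*(-24 + H) (Q(H) = (-24 + H)*(2*H) = 2*H*(-24 + H))
((-1060 - 1*(-1545)) + a(-52)) + Q(20) = ((-1060 - 1*(-1545)) - 26) + 2*20*(-24 + 20) = ((-1060 + 1545) - 26) + 2*20*(-4) = (485 - 26) - 160 = 459 - 160 = 299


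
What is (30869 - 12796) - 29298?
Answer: -11225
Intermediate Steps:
(30869 - 12796) - 29298 = 18073 - 29298 = -11225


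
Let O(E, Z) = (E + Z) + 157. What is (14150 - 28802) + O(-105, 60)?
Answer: -14540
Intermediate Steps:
O(E, Z) = 157 + E + Z
(14150 - 28802) + O(-105, 60) = (14150 - 28802) + (157 - 105 + 60) = -14652 + 112 = -14540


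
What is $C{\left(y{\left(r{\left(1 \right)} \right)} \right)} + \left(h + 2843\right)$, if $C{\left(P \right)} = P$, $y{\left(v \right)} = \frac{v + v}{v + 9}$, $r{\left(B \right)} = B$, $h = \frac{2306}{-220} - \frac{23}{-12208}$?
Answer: $\frac{1902001561}{671440} \approx 2832.7$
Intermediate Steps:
$h = - \frac{7036647}{671440}$ ($h = 2306 \left(- \frac{1}{220}\right) - - \frac{23}{12208} = - \frac{1153}{110} + \frac{23}{12208} = - \frac{7036647}{671440} \approx -10.48$)
$y{\left(v \right)} = \frac{2 v}{9 + v}$
$C{\left(y{\left(r{\left(1 \right)} \right)} \right)} + \left(h + 2843\right) = 2 \cdot 1 \frac{1}{9 + 1} + \left(- \frac{7036647}{671440} + 2843\right) = 2 \cdot 1 \cdot \frac{1}{10} + \frac{1901867273}{671440} = \frac{1}{5} + \frac{1901867273}{671440} = \frac{1902001561}{671440}$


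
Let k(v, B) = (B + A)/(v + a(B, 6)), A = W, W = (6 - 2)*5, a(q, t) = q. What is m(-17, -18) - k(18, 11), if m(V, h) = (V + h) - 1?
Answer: -1075/29 ≈ -37.069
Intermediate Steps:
m(V, h) = -1 + V + h
W = 20 (W = 4*5 = 20)
A = 20
k(v, B) = (20 + B)/(B + v) (k(v, B) = (B + 20)/(v + B) = (20 + B)/(B + v))
m(-17, -18) - k(18, 11) = (-1 - 17 - 18) - (20 + 11)/(11 + 18) = -36 - 31/29 = -1075/29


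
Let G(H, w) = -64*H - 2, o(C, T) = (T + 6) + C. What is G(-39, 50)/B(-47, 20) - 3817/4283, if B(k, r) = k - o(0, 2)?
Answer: -10891737/235565 ≈ -46.237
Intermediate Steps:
o(C, T) = 6 + C + T (o(C, T) = (6 + T) + C = 6 + C + T)
G(H, w) = -2 - 64*H
B(k, r) = -8 + k (B(k, r) = k - (6 + 0 + 2) = k - 1*8 = k - 8 = -8 + k)
G(-39, 50)/B(-47, 20) - 3817/4283 = (-2 - 64*(-39))/(-8 - 47) - 3817/4283 = (-2 + 2496)/(-55) - 3817*1/4283 = 2494*(-1/55) - 3817/4283 = -2494/55 - 3817/4283 = -10891737/235565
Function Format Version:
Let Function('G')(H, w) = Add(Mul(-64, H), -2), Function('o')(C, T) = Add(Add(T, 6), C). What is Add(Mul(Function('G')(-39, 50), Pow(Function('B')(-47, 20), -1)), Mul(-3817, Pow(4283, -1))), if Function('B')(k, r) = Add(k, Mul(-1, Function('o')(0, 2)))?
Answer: Rational(-10891737, 235565) ≈ -46.237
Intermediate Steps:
Function('o')(C, T) = Add(6, C, T) (Function('o')(C, T) = Add(Add(6, T), C) = Add(6, C, T))
Function('G')(H, w) = Add(-2, Mul(-64, H))
Function('B')(k, r) = Add(-8, k) (Function('B')(k, r) = Add(k, Mul(-1, Add(6, 0, 2))) = Add(k, Mul(-1, 8)) = Add(k, -8) = Add(-8, k))
Add(Mul(Function('G')(-39, 50), Pow(Function('B')(-47, 20), -1)), Mul(-3817, Pow(4283, -1))) = Add(Mul(Add(-2, Mul(-64, -39)), Pow(Add(-8, -47), -1)), Mul(-3817, Pow(4283, -1))) = Add(Mul(Add(-2, 2496), Pow(-55, -1)), Mul(-3817, Rational(1, 4283))) = Add(Mul(2494, Rational(-1, 55)), Rational(-3817, 4283)) = Add(Rational(-2494, 55), Rational(-3817, 4283)) = Rational(-10891737, 235565)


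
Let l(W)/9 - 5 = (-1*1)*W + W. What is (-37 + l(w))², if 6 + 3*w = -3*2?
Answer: 64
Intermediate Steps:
w = -4 (w = -2 + (-3*2)/3 = -2 + (⅓)*(-6) = -2 - 2 = -4)
l(W) = 45 (l(W) = 45 + 9*((-1*1)*W + W) = 45 + 9*(-W + W) = 45 + 9*0 = 45 + 0 = 45)
(-37 + l(w))² = (-37 + 45)² = 8² = 64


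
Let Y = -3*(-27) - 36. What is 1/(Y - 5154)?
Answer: -1/5109 ≈ -0.00019573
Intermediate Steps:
Y = 45 (Y = 81 - 36 = 45)
1/(Y - 5154) = 1/(45 - 5154) = 1/(-5109) = -1/5109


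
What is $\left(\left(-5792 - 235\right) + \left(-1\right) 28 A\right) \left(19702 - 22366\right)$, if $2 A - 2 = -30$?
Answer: $15011640$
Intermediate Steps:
$A = -14$ ($A = 1 + \frac{1}{2} \left(-30\right) = 1 - 15 = -14$)
$\left(\left(-5792 - 235\right) + \left(-1\right) 28 A\right) \left(19702 - 22366\right) = \left(\left(-5792 - 235\right) + \left(-1\right) 28 \left(-14\right)\right) \left(19702 - 22366\right) = \left(\left(-5792 - 235\right) - -392\right) \left(-2664\right) = \left(-6027 + 392\right) \left(-2664\right) = \left(-5635\right) \left(-2664\right) = 15011640$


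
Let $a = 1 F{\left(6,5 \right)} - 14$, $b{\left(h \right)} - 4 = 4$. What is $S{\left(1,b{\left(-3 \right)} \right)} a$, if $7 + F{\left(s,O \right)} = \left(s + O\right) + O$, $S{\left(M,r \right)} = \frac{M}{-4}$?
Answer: $\frac{5}{4} \approx 1.25$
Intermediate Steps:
$b{\left(h \right)} = 8$ ($b{\left(h \right)} = 4 + 4 = 8$)
$S{\left(M,r \right)} = - \frac{M}{4}$ ($S{\left(M,r \right)} = M \left(- \frac{1}{4}\right) = - \frac{M}{4}$)
$F{\left(s,O \right)} = -7 + s + 2 O$ ($F{\left(s,O \right)} = -7 + \left(\left(s + O\right) + O\right) = -7 + \left(\left(O + s\right) + O\right) = -7 + \left(s + 2 O\right) = -7 + s + 2 O$)
$a = -5$ ($a = 1 \left(-7 + 6 + 2 \cdot 5\right) - 14 = 1 \left(-7 + 6 + 10\right) - 14 = 1 \cdot 9 - 14 = 9 - 14 = -5$)
$S{\left(1,b{\left(-3 \right)} \right)} a = \left(- \frac{1}{4}\right) 1 \left(-5\right) = \left(- \frac{1}{4}\right) \left(-5\right) = \frac{5}{4}$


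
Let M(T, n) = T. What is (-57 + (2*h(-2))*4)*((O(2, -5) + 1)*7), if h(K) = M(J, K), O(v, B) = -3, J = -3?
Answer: 1134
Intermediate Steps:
h(K) = -3
(-57 + (2*h(-2))*4)*((O(2, -5) + 1)*7) = (-57 + (2*(-3))*4)*((-3 + 1)*7) = (-57 - 6*4)*(-2*7) = (-57 - 24)*(-14) = -81*(-14) = 1134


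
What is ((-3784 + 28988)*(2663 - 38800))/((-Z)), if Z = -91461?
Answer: -910796948/91461 ≈ -9958.3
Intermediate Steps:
((-3784 + 28988)*(2663 - 38800))/((-Z)) = ((-3784 + 28988)*(2663 - 38800))/((-1*(-91461))) = (25204*(-36137))/91461 = -910796948*1/91461 = -910796948/91461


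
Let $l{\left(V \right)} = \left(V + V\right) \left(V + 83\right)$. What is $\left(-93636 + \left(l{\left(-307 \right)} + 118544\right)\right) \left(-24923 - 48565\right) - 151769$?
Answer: $-11937836441$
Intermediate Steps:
$l{\left(V \right)} = 2 V \left(83 + V\right)$
$\left(-93636 + \left(l{\left(-307 \right)} + 118544\right)\right) \left(-24923 - 48565\right) - 151769 = \left(-93636 + \left(2 \left(-307\right) \left(83 - 307\right) + 118544\right)\right) \left(-24923 - 48565\right) - 151769 = \left(-93636 + \left(2 \left(-307\right) \left(-224\right) + 118544\right)\right) \left(-73488\right) - 151769 = \left(-93636 + \left(137536 + 118544\right)\right) \left(-73488\right) - 151769 = \left(-93636 + 256080\right) \left(-73488\right) - 151769 = 162444 \left(-73488\right) - 151769 = -11937684672 - 151769 = -11937836441$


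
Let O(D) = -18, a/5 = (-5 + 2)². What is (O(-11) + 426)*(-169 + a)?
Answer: -50592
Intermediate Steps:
a = 45 (a = 5*(-5 + 2)² = 5*(-3)² = 5*9 = 45)
(O(-11) + 426)*(-169 + a) = (-18 + 426)*(-169 + 45) = 408*(-124) = -50592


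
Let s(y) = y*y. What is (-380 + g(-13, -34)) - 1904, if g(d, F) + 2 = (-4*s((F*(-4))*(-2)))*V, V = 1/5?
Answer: -307366/5 ≈ -61473.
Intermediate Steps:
s(y) = y²
V = ⅕ ≈ 0.20000
g(d, F) = -2 - 256*F²/5 (g(d, F) = -2 - 4*64*F²*(⅕) = -2 - 256*F²*(⅕) = -2 - 256*F²/5)
(-380 + g(-13, -34)) - 1904 = (-380 + (-2 - 256/5*(-34)²)) - 1904 = (-380 + (-2 - 256/5*1156)) - 1904 = (-380 + (-2 - 295936/5)) - 1904 = (-380 - 295946/5) - 1904 = -297846/5 - 1904 = -307366/5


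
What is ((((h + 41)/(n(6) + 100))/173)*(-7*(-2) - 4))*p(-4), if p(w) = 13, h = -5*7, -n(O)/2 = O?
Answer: 195/3806 ≈ 0.051235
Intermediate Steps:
n(O) = -2*O
h = -35
((((h + 41)/(n(6) + 100))/173)*(-7*(-2) - 4))*p(-4) = ((((-35 + 41)/(-2*6 + 100))/173)*(-7*(-2) - 4))*13 = (((6/(-12 + 100))*(1/173))*(14 - 4))*13 = (((6/88)*(1/173))*10)*13 = (((6*(1/88))*(1/173))*10)*13 = (((3/44)*(1/173))*10)*13 = ((3/7612)*10)*13 = (15/3806)*13 = 195/3806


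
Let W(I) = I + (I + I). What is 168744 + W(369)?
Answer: 169851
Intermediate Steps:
W(I) = 3*I (W(I) = I + 2*I = 3*I)
168744 + W(369) = 168744 + 3*369 = 168744 + 1107 = 169851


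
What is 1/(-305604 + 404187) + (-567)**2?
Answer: 31693350088/98583 ≈ 3.2149e+5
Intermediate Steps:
1/(-305604 + 404187) + (-567)**2 = 1/98583 + 321489 = 31693350088/98583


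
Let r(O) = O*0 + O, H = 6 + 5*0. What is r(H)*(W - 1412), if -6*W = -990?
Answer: -7482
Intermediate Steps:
W = 165 (W = -⅙*(-990) = 165)
H = 6 (H = 6 + 0 = 6)
r(O) = O (r(O) = 0 + O = O)
r(H)*(W - 1412) = 6*(165 - 1412) = 6*(-1247) = -7482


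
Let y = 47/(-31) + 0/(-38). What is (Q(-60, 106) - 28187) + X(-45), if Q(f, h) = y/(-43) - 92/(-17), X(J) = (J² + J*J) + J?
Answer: -547864867/22661 ≈ -24177.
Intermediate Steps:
X(J) = J + 2*J² (X(J) = (J² + J²) + J = 2*J² + J = J + 2*J²)
y = -47/31 (y = 47*(-1/31) + 0*(-1/38) = -47/31 + 0 = -47/31 ≈ -1.5161)
Q(f, h) = 123435/22661 (Q(f, h) = -47/31/(-43) - 92/(-17) = -47/31*(-1/43) - 92*(-1/17) = 47/1333 + 92/17 = 123435/22661)
(Q(-60, 106) - 28187) + X(-45) = (123435/22661 - 28187) - 45*(1 + 2*(-45)) = -638622172/22661 - 45*(1 - 90) = -638622172/22661 - 45*(-89) = -638622172/22661 + 4005 = -547864867/22661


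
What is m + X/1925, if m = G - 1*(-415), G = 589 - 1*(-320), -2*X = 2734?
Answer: 2547333/1925 ≈ 1323.3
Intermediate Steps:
X = -1367 (X = -½*2734 = -1367)
G = 909 (G = 589 + 320 = 909)
m = 1324 (m = 909 - 1*(-415) = 909 + 415 = 1324)
m + X/1925 = 1324 - 1367/1925 = 2547333/1925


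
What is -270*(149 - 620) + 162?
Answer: 127332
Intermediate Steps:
-270*(149 - 620) + 162 = -270*(-471) + 162 = 127170 + 162 = 127332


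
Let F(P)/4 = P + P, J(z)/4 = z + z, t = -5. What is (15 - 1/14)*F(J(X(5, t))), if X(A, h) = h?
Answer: -33440/7 ≈ -4777.1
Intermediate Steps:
J(z) = 8*z (J(z) = 4*(z + z) = 4*(2*z) = 8*z)
F(P) = 8*P (F(P) = 4*(P + P) = 4*(2*P) = 8*P)
(15 - 1/14)*F(J(X(5, t))) = (15 - 1/14)*(8*(8*(-5))) = (15 - 1*1/14)*(8*(-40)) = (15 - 1/14)*(-320) = (209/14)*(-320) = -33440/7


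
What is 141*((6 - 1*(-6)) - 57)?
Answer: -6345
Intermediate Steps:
141*((6 - 1*(-6)) - 57) = 141*((6 + 6) - 57) = 141*(12 - 57) = 141*(-45) = -6345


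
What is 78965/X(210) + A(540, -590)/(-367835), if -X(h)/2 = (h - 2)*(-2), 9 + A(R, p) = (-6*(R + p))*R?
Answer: 2223947251/23541440 ≈ 94.469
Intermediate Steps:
A(R, p) = -9 + R*(-6*R - 6*p) (A(R, p) = -9 + (-6*(R + p))*R = -9 + (-6*R - 6*p)*R = -9 + R*(-6*R - 6*p))
X(h) = -8 + 4*h (X(h) = -2*(h - 2)*(-2) = -2*(-2 + h)*(-2) = -2*(4 - 2*h) = -8 + 4*h)
78965/X(210) + A(540, -590)/(-367835) = 78965/(-8 + 4*210) + (-9 - 6*540² - 6*540*(-590))/(-367835) = 78965/(-8 + 840) + (-9 - 6*291600 + 1911600)*(-1/367835) = 78965/832 + (-9 - 1749600 + 1911600)*(-1/367835) = 78965*(1/832) + 161991*(-1/367835) = 78965/832 - 161991/367835 = 2223947251/23541440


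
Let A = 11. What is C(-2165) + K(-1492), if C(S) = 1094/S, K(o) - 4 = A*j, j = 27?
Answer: 650571/2165 ≈ 300.49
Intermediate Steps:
K(o) = 301 (K(o) = 4 + 11*27 = 4 + 297 = 301)
C(-2165) + K(-1492) = 1094/(-2165) + 301 = 1094*(-1/2165) + 301 = -1094/2165 + 301 = 650571/2165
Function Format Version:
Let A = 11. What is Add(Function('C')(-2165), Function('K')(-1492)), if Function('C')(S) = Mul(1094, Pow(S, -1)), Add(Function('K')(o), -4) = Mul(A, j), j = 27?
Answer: Rational(650571, 2165) ≈ 300.49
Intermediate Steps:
Function('K')(o) = 301 (Function('K')(o) = Add(4, Mul(11, 27)) = Add(4, 297) = 301)
Add(Function('C')(-2165), Function('K')(-1492)) = Add(Mul(1094, Pow(-2165, -1)), 301) = Add(Mul(1094, Rational(-1, 2165)), 301) = Add(Rational(-1094, 2165), 301) = Rational(650571, 2165)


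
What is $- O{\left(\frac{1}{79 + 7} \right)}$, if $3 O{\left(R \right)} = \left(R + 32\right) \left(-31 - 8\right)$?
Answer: $\frac{35789}{86} \approx 416.15$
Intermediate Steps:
$O{\left(R \right)} = -416 - 13 R$ ($O{\left(R \right)} = \frac{\left(R + 32\right) \left(-31 - 8\right)}{3} = \frac{\left(32 + R\right) \left(-39\right)}{3} = \frac{-1248 - 39 R}{3} = -416 - 13 R$)
$- O{\left(\frac{1}{79 + 7} \right)} = - (-416 - \frac{13}{79 + 7}) = - (-416 - \frac{13}{86}) = \left(-1\right) \left(- \frac{35789}{86}\right) = \frac{35789}{86}$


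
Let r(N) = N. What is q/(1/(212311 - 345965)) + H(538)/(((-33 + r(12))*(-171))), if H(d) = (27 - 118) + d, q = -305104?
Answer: 48811708909301/1197 ≈ 4.0778e+10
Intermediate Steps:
H(d) = -91 + d
q/(1/(212311 - 345965)) + H(538)/(((-33 + r(12))*(-171))) = -305104/(1/(212311 - 345965)) + (-91 + 538)/(((-33 + 12)*(-171))) = -305104/(1/(-133654)) + 447/((-21*(-171))) = -305104/(-1/133654) + 447/3591 = -305104*(-133654) + 447*(1/3591) = 40778370016 + 149/1197 = 48811708909301/1197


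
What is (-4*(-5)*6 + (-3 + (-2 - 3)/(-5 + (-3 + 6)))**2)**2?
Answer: 231361/16 ≈ 14460.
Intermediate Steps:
(-4*(-5)*6 + (-3 + (-2 - 3)/(-5 + (-3 + 6)))**2)**2 = (20*6 + (-3 - 5/(-5 + 3))**2)**2 = (120 + (-3 - 5/(-2))**2)**2 = (120 + (-3 - 5*(-1/2))**2)**2 = (120 + (-3 + 5/2)**2)**2 = (120 + (-1/2)**2)**2 = (120 + 1/4)**2 = (481/4)**2 = 231361/16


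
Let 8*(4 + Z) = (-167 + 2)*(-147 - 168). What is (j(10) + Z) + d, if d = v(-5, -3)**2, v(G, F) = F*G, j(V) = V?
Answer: 53823/8 ≈ 6727.9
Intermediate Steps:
Z = 51943/8 (Z = -4 + ((-167 + 2)*(-147 - 168))/8 = -4 + (-165*(-315))/8 = -4 + (1/8)*51975 = -4 + 51975/8 = 51943/8 ≈ 6492.9)
d = 225 (d = (-3*(-5))**2 = 15**2 = 225)
(j(10) + Z) + d = (10 + 51943/8) + 225 = 52023/8 + 225 = 53823/8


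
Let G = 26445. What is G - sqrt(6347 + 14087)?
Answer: 26445 - sqrt(20434) ≈ 26302.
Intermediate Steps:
G - sqrt(6347 + 14087) = 26445 - sqrt(6347 + 14087) = 26445 - sqrt(20434)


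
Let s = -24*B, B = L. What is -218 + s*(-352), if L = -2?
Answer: -17114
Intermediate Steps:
B = -2
s = 48 (s = -24*(-2) = 48)
-218 + s*(-352) = -218 + 48*(-352) = -218 - 16896 = -17114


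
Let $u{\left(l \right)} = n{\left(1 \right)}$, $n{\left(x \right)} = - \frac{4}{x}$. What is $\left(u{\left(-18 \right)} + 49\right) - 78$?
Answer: $-33$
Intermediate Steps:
$u{\left(l \right)} = -4$ ($u{\left(l \right)} = - \frac{4}{1} = \left(-4\right) 1 = -4$)
$\left(u{\left(-18 \right)} + 49\right) - 78 = \left(-4 + 49\right) - 78 = 45 - 78 = -33$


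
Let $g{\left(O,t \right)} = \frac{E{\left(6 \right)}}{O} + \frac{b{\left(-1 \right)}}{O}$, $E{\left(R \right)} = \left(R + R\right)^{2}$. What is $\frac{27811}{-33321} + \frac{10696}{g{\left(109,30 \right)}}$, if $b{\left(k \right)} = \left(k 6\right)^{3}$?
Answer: $- \frac{55818616}{3447} \approx -16193.0$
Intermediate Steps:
$b{\left(k \right)} = 216 k^{3}$ ($b{\left(k \right)} = \left(6 k\right)^{3} = 216 k^{3}$)
$E{\left(R \right)} = 4 R^{2}$ ($E{\left(R \right)} = \left(2 R\right)^{2} = 4 R^{2}$)
$g{\left(O,t \right)} = - \frac{72}{O}$ ($g{\left(O,t \right)} = \frac{4 \cdot 6^{2}}{O} + \frac{216 \left(-1\right)^{3}}{O} = \frac{4 \cdot 36}{O} + \frac{216 \left(-1\right)}{O} = \frac{144}{O} - \frac{216}{O} = - \frac{72}{O}$)
$\frac{27811}{-33321} + \frac{10696}{g{\left(109,30 \right)}} = \frac{27811}{-33321} + \frac{10696}{\left(-72\right) \frac{1}{109}} = 27811 \left(- \frac{1}{33321}\right) + \frac{10696}{\left(-72\right) \frac{1}{109}} = - \frac{959}{1149} + \frac{10696}{- \frac{72}{109}} = - \frac{959}{1149} + 10696 \left(- \frac{109}{72}\right) = - \frac{959}{1149} - \frac{145733}{9} = - \frac{55818616}{3447}$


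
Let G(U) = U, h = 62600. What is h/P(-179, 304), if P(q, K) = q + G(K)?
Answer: 2504/5 ≈ 500.80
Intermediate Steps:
P(q, K) = K + q (P(q, K) = q + K = K + q)
h/P(-179, 304) = 62600/(304 - 179) = 62600/125 = 62600*(1/125) = 2504/5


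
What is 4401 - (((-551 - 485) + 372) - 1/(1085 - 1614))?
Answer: 2679384/529 ≈ 5065.0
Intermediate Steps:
4401 - (((-551 - 485) + 372) - 1/(1085 - 1614)) = 4401 - ((-1036 + 372) - 1/(-529)) = 4401 - (-664 - 1*(-1/529)) = 4401 - (-664 + 1/529) = 4401 - 1*(-351255/529) = 4401 + 351255/529 = 2679384/529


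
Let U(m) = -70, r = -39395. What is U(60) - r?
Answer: 39325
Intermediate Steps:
U(60) - r = -70 - 1*(-39395) = -70 + 39395 = 39325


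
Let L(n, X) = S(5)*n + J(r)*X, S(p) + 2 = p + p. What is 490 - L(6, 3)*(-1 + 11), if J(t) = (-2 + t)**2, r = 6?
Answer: -470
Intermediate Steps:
S(p) = -2 + 2*p (S(p) = -2 + (p + p) = -2 + 2*p)
L(n, X) = 8*n + 16*X (L(n, X) = (-2 + 2*5)*n + (-2 + 6)**2*X = (-2 + 10)*n + 4**2*X = 8*n + 16*X)
490 - L(6, 3)*(-1 + 11) = 490 - (8*6 + 16*3)*(-1 + 11) = 490 - (48 + 48)*10 = 490 - 96*10 = 490 - 1*960 = 490 - 960 = -470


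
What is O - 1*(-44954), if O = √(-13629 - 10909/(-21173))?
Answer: 44954 + 2*I*√1527398560021/21173 ≈ 44954.0 + 116.74*I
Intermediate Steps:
O = 2*I*√1527398560021/21173 (O = √(-13629 - 10909*(-1/21173)) = √(-13629 + 10909/21173) = √(-288555908/21173) = 2*I*√1527398560021/21173 ≈ 116.74*I)
O - 1*(-44954) = 2*I*√1527398560021/21173 - 1*(-44954) = 2*I*√1527398560021/21173 + 44954 = 44954 + 2*I*√1527398560021/21173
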